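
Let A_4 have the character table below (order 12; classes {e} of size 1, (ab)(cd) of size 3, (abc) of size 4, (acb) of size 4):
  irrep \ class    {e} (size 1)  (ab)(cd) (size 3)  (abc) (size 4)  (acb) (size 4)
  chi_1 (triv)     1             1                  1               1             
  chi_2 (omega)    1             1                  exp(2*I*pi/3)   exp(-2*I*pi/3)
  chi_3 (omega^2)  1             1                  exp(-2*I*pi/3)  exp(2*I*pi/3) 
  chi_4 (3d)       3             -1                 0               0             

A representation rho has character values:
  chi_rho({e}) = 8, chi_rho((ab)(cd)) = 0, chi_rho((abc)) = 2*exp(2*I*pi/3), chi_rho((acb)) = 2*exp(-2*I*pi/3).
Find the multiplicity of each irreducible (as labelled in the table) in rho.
Multiplicities: chi_1: 0, chi_2: 2, chi_3: 0, chi_4: 2.

Reasoning: Use <chi_rho, chi> = (1/|G|) sum_C |C| * chi_rho(C) * conj(chi(C)) with |G| = 12 for each irreducible chi in the table:
  <chi_rho, chi_1> = (1/12)[1*(8)*conj(1) + 3*(0)*conj(1) + 4*(2*exp(2*I*pi/3))*conj(1) + 4*(2*exp(-2*I*pi/3))*conj(1)]
      = (1/12)[(8) + (0) + (8*exp(2*I*pi/3)) + (8*exp(-2*I*pi/3))] = 0/12 = 0
  <chi_rho, chi_2> = (1/12)[1*(8)*conj(1) + 3*(0)*conj(1) + 4*(2*exp(2*I*pi/3))*conj(exp(2*I*pi/3)) + 4*(2*exp(-2*I*pi/3))*conj(exp(-2*I*pi/3))]
      = (1/12)[(8) + (0) + (8) + (8)] = 24/12 = 2
  <chi_rho, chi_3> = (1/12)[1*(8)*conj(1) + 3*(0)*conj(1) + 4*(2*exp(2*I*pi/3))*conj(exp(-2*I*pi/3)) + 4*(2*exp(-2*I*pi/3))*conj(exp(2*I*pi/3))]
      = (1/12)[(8) + (0) + (8*exp(-2*I*pi/3)) + (8*exp(2*I*pi/3))] = 0/12 = 0
  <chi_rho, chi_4> = (1/12)[1*(8)*conj(3) + 3*(0)*conj(-1) + 4*(2*exp(2*I*pi/3))*conj(0) + 4*(2*exp(-2*I*pi/3))*conj(0)]
      = (1/12)[(24) + (0) + (0) + (0)] = 24/12 = 2
(Exp terms are combined using exp(i*s)*conj(exp(i*t)) = exp(i*(s-t)), and sums of them are collapsed using the identity that for every m > 1 the m distinct m-th roots of unity sum to 0, e.g. 1 + exp(2*I*pi/3) + exp(-2*I*pi/3) = 0.)
Dimension check: dim(rho) = sum (mult * dim) = 0*1 + 2*1 + 0*1 + 2*3 = 8 = chi_rho(e) = 8.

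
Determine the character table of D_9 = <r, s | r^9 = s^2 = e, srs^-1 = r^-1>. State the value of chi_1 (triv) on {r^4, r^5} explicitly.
Conjugacy classes: {e} of size 1, {r^1, r^8} of size 2, {r^2, r^7} of size 2, {r^3, r^6} of size 2, {r^4, r^5} of size 2, {s, sr, ..., sr^8} of size 9.
Character table:
  irrep \ class              {e} (size 1)  {r^1, r^8} (size 2)  {r^2, r^7} (size 2)  {r^3, r^6} (size 2)  {r^4, r^5} (size 2)  {s, sr, ..., sr^8} (size 9)
  chi_1 (triv)               1             1                    1                    1                    1                    1                          
  chi_2 (sign: r->1, s->-1)  1             1                    1                    1                    1                    -1                         
  chi_3 (2d, j=1)            2             2*cos(2*pi/9)        2*cos(4*pi/9)        -1                   -2*cos(pi/9)         0                          
  chi_4 (2d, j=2)            2             2*cos(4*pi/9)        -2*cos(pi/9)         -1                   2*cos(2*pi/9)        0                          
  chi_5 (2d, j=3)            2             -1                   -1                   2                    -1                   0                          
  chi_6 (2d, j=4)            2             -2*cos(pi/9)         2*cos(2*pi/9)        -1                   2*cos(4*pi/9)        0                          

Spot check: chi_1 (triv) on {r^4, r^5} = 1.

Why: D_9 has order 2*9 = 18 with 6 conjugacy classes, hence 6 irreducibles. Sum of squared dims 1 + 1 + 4 + 4 + 4 + 4 = 18 = |G|. Linear characters come from the abelianisation; the 2-dimensional irreps have character r^k -> 2*cos(2*pi*j*k/9), reflections -> 0.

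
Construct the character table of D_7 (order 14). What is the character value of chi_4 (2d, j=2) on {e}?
Conjugacy classes: {e} of size 1, {r^1, r^6} of size 2, {r^2, r^5} of size 2, {r^3, r^4} of size 2, {s, sr, ..., sr^6} of size 7.
Character table:
  irrep \ class              {e} (size 1)  {r^1, r^6} (size 2)  {r^2, r^5} (size 2)  {r^3, r^4} (size 2)  {s, sr, ..., sr^6} (size 7)
  chi_1 (triv)               1             1                    1                    1                    1                          
  chi_2 (sign: r->1, s->-1)  1             1                    1                    1                    -1                         
  chi_3 (2d, j=1)            2             2*cos(2*pi/7)        -2*cos(3*pi/7)       -2*cos(pi/7)         0                          
  chi_4 (2d, j=2)            2             -2*cos(3*pi/7)       -2*cos(pi/7)         2*cos(2*pi/7)        0                          
  chi_5 (2d, j=3)            2             -2*cos(pi/7)         2*cos(2*pi/7)        -2*cos(3*pi/7)       0                          

Spot check: chi_4 (2d, j=2) on {e} = 2.

Derivation: D_7 has order 2*7 = 14 with 5 conjugacy classes, hence 5 irreducibles. Sum of squared dims 1 + 1 + 4 + 4 + 4 = 14 = |G|. Linear characters come from the abelianisation; the 2-dimensional irreps have character r^k -> 2*cos(2*pi*j*k/7), reflections -> 0.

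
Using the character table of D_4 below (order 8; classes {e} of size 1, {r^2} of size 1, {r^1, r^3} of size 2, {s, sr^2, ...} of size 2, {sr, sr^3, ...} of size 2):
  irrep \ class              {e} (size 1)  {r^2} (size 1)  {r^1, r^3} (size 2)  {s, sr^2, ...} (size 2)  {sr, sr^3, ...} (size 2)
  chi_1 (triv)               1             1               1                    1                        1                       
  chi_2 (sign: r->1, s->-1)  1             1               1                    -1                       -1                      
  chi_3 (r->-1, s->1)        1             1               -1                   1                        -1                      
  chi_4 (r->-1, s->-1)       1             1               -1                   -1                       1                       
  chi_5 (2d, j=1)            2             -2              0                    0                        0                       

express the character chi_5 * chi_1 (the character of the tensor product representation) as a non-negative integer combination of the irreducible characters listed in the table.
chi_5 tensor chi_1 = chi_5 (all other irreducibles have multiplicity 0).

Explanation: The character of a tensor product is the pointwise product (chi_5 * chi_1)(C) = chi_5(C) * chi_1(C):
  {e}: (2)*(1), {r^2}: (-2)*(1), {r^1, r^3}: (0)*(1), {s, sr^2, ...}: (0)*(1), {sr, sr^3, ...}: (0)*(1)
so (chi_5 * chi_1) takes values
  {e} -> 2, {r^2} -> -2, {r^1, r^3} -> 0, {s, sr^2, ...} -> 0, {sr, sr^3, ...} -> 0.
Now take the inner product of this character with each irreducible chi from the table, <chi_5*chi_1, chi> = (1/8) sum_C |C| (chi_5*chi_1)(C) conj(chi(C)):
  <chi_5*chi_1, chi_1> = (1/8)[1*(2)*conj(1) + 1*(-2)*conj(1) + 2*(0)*conj(1) + 2*(0)*conj(1) + 2*(0)*conj(1)]
      = (1/8)[(2) + (-2) + (0) + (0) + (0)] = 0/8 = 0
  <chi_5*chi_1, chi_2> = (1/8)[1*(2)*conj(1) + 1*(-2)*conj(1) + 2*(0)*conj(1) + 2*(0)*conj(-1) + 2*(0)*conj(-1)]
      = (1/8)[(2) + (-2) + (0) + (0) + (0)] = 0/8 = 0
  <chi_5*chi_1, chi_3> = (1/8)[1*(2)*conj(1) + 1*(-2)*conj(1) + 2*(0)*conj(-1) + 2*(0)*conj(1) + 2*(0)*conj(-1)]
      = (1/8)[(2) + (-2) + (0) + (0) + (0)] = 0/8 = 0
  <chi_5*chi_1, chi_4> = (1/8)[1*(2)*conj(1) + 1*(-2)*conj(1) + 2*(0)*conj(-1) + 2*(0)*conj(-1) + 2*(0)*conj(1)]
      = (1/8)[(2) + (-2) + (0) + (0) + (0)] = 0/8 = 0
  <chi_5*chi_1, chi_5> = (1/8)[1*(2)*conj(2) + 1*(-2)*conj(-2) + 2*(0)*conj(0) + 2*(0)*conj(0) + 2*(0)*conj(0)]
      = (1/8)[(4) + (4) + (0) + (0) + (0)] = 8/8 = 1
Hence the multiplicities are chi_5: 1. Dimension check: dim(chi_5)*dim(chi_1) = 2*1 = 2 and sum (mult * dim) = 1*2 = 2.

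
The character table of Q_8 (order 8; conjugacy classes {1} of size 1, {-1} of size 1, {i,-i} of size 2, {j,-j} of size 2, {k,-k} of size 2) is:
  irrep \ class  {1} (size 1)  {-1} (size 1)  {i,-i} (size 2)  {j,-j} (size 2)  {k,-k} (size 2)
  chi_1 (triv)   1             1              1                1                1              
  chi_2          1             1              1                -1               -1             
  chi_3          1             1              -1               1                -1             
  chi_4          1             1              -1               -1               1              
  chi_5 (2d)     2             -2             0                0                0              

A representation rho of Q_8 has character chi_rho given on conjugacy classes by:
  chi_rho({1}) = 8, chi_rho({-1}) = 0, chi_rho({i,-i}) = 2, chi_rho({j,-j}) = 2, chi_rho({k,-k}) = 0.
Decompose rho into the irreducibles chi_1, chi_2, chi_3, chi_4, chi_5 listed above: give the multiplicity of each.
Multiplicities: chi_1: 2, chi_2: 1, chi_3: 1, chi_4: 0, chi_5: 2.

Solution. Use <chi_rho, chi> = (1/|G|) sum_C |C| * chi_rho(C) * conj(chi(C)) with |G| = 8 for each irreducible chi in the table:
  <chi_rho, chi_1> = (1/8)[1*(8)*conj(1) + 1*(0)*conj(1) + 2*(2)*conj(1) + 2*(2)*conj(1) + 2*(0)*conj(1)]
      = (1/8)[(8) + (0) + (4) + (4) + (0)] = 16/8 = 2
  <chi_rho, chi_2> = (1/8)[1*(8)*conj(1) + 1*(0)*conj(1) + 2*(2)*conj(1) + 2*(2)*conj(-1) + 2*(0)*conj(-1)]
      = (1/8)[(8) + (0) + (4) + (-4) + (0)] = 8/8 = 1
  <chi_rho, chi_3> = (1/8)[1*(8)*conj(1) + 1*(0)*conj(1) + 2*(2)*conj(-1) + 2*(2)*conj(1) + 2*(0)*conj(-1)]
      = (1/8)[(8) + (0) + (-4) + (4) + (0)] = 8/8 = 1
  <chi_rho, chi_4> = (1/8)[1*(8)*conj(1) + 1*(0)*conj(1) + 2*(2)*conj(-1) + 2*(2)*conj(-1) + 2*(0)*conj(1)]
      = (1/8)[(8) + (0) + (-4) + (-4) + (0)] = 0/8 = 0
  <chi_rho, chi_5> = (1/8)[1*(8)*conj(2) + 1*(0)*conj(-2) + 2*(2)*conj(0) + 2*(2)*conj(0) + 2*(0)*conj(0)]
      = (1/8)[(16) + (0) + (0) + (0) + (0)] = 16/8 = 2
Dimension check: dim(rho) = sum (mult * dim) = 2*1 + 1*1 + 1*1 + 0*1 + 2*2 = 8 = chi_rho(e) = 8.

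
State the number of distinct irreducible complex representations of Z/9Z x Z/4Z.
36

Explanation: The number of irreducible complex representations of a finite group equals its number of conjugacy classes. Z/9Z x Z/4Z is abelian of order 36, so every element is its own conjugacy class: 36 classes, so Z/9Z x Z/4Z (order 36) has exactly 36 irreducible complex representations.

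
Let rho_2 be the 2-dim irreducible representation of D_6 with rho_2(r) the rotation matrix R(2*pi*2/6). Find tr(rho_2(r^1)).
chi_{rho_2}(r^1) = 2*cos(2*pi*2*1/6) = -1

Proof sketch: rho_2(r^1) is rotation by angle 2*pi*2*1/6, whose trace is 2*cos(2*pi*2*1/6) = -1.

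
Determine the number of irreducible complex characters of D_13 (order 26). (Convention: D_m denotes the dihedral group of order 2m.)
8

Reasoning: The number of irreducible complex representations of a finite group equals its number of conjugacy classes. D_13 has 8 conjugacy classes ((n+3)/2 for n odd), so D_13 (order 26) has exactly 8 irreducible complex representations.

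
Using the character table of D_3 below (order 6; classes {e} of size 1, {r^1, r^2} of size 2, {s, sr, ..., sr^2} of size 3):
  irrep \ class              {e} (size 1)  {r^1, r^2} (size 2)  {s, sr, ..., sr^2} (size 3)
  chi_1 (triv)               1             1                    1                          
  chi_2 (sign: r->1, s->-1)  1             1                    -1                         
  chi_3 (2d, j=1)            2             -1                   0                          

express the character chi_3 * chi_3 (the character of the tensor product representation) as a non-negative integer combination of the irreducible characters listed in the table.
chi_3 tensor chi_3 = chi_1 + chi_2 + chi_3 (all other irreducibles have multiplicity 0).

Justification: The character of a tensor product is the pointwise product (chi_3 * chi_3)(C) = chi_3(C) * chi_3(C):
  {e}: (2)*(2), {r^1, r^2}: (-1)*(-1), {s, sr, ..., sr^2}: (0)*(0)
so (chi_3 * chi_3) takes values
  {e} -> 4, {r^1, r^2} -> 1, {s, sr, ..., sr^2} -> 0.
Now take the inner product of this character with each irreducible chi from the table, <chi_3*chi_3, chi> = (1/6) sum_C |C| (chi_3*chi_3)(C) conj(chi(C)):
  <chi_3*chi_3, chi_1> = (1/6)[1*(4)*conj(1) + 2*(1)*conj(1) + 3*(0)*conj(1)]
      = (1/6)[(4) + (2) + (0)] = 6/6 = 1
  <chi_3*chi_3, chi_2> = (1/6)[1*(4)*conj(1) + 2*(1)*conj(1) + 3*(0)*conj(-1)]
      = (1/6)[(4) + (2) + (0)] = 6/6 = 1
  <chi_3*chi_3, chi_3> = (1/6)[1*(4)*conj(2) + 2*(1)*conj(-1) + 3*(0)*conj(0)]
      = (1/6)[(8) + (-2) + (0)] = 6/6 = 1
Hence the multiplicities are chi_1: 1, chi_2: 1, chi_3: 1. Dimension check: dim(chi_3)*dim(chi_3) = 2*2 = 4 and sum (mult * dim) = 1*1 + 1*1 + 1*2 = 4.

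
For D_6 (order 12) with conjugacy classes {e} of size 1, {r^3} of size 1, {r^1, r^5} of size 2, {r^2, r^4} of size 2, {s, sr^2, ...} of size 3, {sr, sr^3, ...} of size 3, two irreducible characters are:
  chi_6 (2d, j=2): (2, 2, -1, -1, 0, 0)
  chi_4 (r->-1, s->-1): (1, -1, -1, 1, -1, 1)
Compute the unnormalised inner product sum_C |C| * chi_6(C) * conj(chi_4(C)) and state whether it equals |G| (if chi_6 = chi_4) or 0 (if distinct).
Sum = 0; so <chi_6, chi_4> = 0 (distinct irreducibles are orthogonal).

Argument: Compute term by term over conjugacy classes (|C| * chi_6(C) * conj(chi_4(C))):
  1*(2)*conj(1) + 1*(2)*conj(-1) + 2*(-1)*conj(-1) + 2*(-1)*conj(1) + 3*(0)*conj(-1) + 3*(0)*conj(1)
  = (2) + (-2) + (2) + (-2) + (0) + (0)
  = 0.
Dividing by |G| = 12 gives 0/12 = 0, matching the row-orthogonality relation <chi_6, chi_4> = [chi_6 = chi_4].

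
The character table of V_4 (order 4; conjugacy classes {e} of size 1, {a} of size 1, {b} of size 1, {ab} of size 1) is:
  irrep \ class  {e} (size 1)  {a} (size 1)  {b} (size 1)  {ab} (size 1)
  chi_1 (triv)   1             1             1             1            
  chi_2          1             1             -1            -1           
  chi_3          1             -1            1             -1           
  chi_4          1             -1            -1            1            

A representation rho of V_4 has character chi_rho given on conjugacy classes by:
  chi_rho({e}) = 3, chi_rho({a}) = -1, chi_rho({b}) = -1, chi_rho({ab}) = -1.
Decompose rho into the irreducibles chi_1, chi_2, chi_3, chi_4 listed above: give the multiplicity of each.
Multiplicities: chi_1: 0, chi_2: 1, chi_3: 1, chi_4: 1.

Derivation: Use <chi_rho, chi> = (1/|G|) sum_C |C| * chi_rho(C) * conj(chi(C)) with |G| = 4 for each irreducible chi in the table:
  <chi_rho, chi_1> = (1/4)[1*(3)*conj(1) + 1*(-1)*conj(1) + 1*(-1)*conj(1) + 1*(-1)*conj(1)]
      = (1/4)[(3) + (-1) + (-1) + (-1)] = 0/4 = 0
  <chi_rho, chi_2> = (1/4)[1*(3)*conj(1) + 1*(-1)*conj(1) + 1*(-1)*conj(-1) + 1*(-1)*conj(-1)]
      = (1/4)[(3) + (-1) + (1) + (1)] = 4/4 = 1
  <chi_rho, chi_3> = (1/4)[1*(3)*conj(1) + 1*(-1)*conj(-1) + 1*(-1)*conj(1) + 1*(-1)*conj(-1)]
      = (1/4)[(3) + (1) + (-1) + (1)] = 4/4 = 1
  <chi_rho, chi_4> = (1/4)[1*(3)*conj(1) + 1*(-1)*conj(-1) + 1*(-1)*conj(-1) + 1*(-1)*conj(1)]
      = (1/4)[(3) + (1) + (1) + (-1)] = 4/4 = 1
Dimension check: dim(rho) = sum (mult * dim) = 0*1 + 1*1 + 1*1 + 1*1 = 3 = chi_rho(e) = 3.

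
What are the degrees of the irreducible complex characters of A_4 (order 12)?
Dimensions: 1, 1, 1, 3

Details: There are 4 irreducibles (= number of conjugacy classes). Their dimensions d_i satisfy sum d_i^2 = |G| = 12: 1 + 1 + 1 + 9 = 12.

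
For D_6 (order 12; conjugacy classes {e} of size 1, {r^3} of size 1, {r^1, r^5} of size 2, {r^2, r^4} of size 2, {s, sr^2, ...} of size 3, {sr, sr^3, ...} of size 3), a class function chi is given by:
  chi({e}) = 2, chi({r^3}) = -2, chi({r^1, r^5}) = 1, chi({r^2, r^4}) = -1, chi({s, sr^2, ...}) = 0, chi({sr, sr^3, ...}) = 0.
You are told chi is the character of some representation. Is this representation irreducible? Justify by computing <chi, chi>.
Irreducible: <chi, chi> = 1.

Justification: <chi, chi> = (1/|G|) sum_C |C| * |chi(C)|^2 = (1/12)[1*|2|^2 + 1*|-2|^2 + 2*|1|^2 + 2*|-1|^2 + 3*|0|^2 + 3*|0|^2]
  = (1/12)[(4) + (4) + (2) + (2) + (0) + (0)] = 12/12 = 1.
A character is irreducible iff <chi, chi> = 1, so this representation is irreducible.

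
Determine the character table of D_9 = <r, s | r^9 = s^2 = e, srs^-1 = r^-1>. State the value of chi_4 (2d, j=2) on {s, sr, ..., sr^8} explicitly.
Conjugacy classes: {e} of size 1, {r^1, r^8} of size 2, {r^2, r^7} of size 2, {r^3, r^6} of size 2, {r^4, r^5} of size 2, {s, sr, ..., sr^8} of size 9.
Character table:
  irrep \ class              {e} (size 1)  {r^1, r^8} (size 2)  {r^2, r^7} (size 2)  {r^3, r^6} (size 2)  {r^4, r^5} (size 2)  {s, sr, ..., sr^8} (size 9)
  chi_1 (triv)               1             1                    1                    1                    1                    1                          
  chi_2 (sign: r->1, s->-1)  1             1                    1                    1                    1                    -1                         
  chi_3 (2d, j=1)            2             2*cos(2*pi/9)        2*cos(4*pi/9)        -1                   -2*cos(pi/9)         0                          
  chi_4 (2d, j=2)            2             2*cos(4*pi/9)        -2*cos(pi/9)         -1                   2*cos(2*pi/9)        0                          
  chi_5 (2d, j=3)            2             -1                   -1                   2                    -1                   0                          
  chi_6 (2d, j=4)            2             -2*cos(pi/9)         2*cos(2*pi/9)        -1                   2*cos(4*pi/9)        0                          

Spot check: chi_4 (2d, j=2) on {s, sr, ..., sr^8} = 0.

D_9 has order 2*9 = 18 with 6 conjugacy classes, hence 6 irreducibles. Sum of squared dims 1 + 1 + 4 + 4 + 4 + 4 = 18 = |G|. Linear characters come from the abelianisation; the 2-dimensional irreps have character r^k -> 2*cos(2*pi*j*k/9), reflections -> 0.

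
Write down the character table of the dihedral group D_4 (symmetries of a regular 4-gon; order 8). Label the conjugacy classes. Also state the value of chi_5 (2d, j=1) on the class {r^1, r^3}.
Conjugacy classes: {e} of size 1, {r^2} of size 1, {r^1, r^3} of size 2, {s, sr^2, ...} of size 2, {sr, sr^3, ...} of size 2.
Character table:
  irrep \ class              {e} (size 1)  {r^2} (size 1)  {r^1, r^3} (size 2)  {s, sr^2, ...} (size 2)  {sr, sr^3, ...} (size 2)
  chi_1 (triv)               1             1               1                    1                        1                       
  chi_2 (sign: r->1, s->-1)  1             1               1                    -1                       -1                      
  chi_3 (r->-1, s->1)        1             1               -1                   1                        -1                      
  chi_4 (r->-1, s->-1)       1             1               -1                   -1                       1                       
  chi_5 (2d, j=1)            2             -2              0                    0                        0                       

Spot check: chi_5 (2d, j=1) on {r^1, r^3} = 0.

D_4 has order 2*4 = 8 with 5 conjugacy classes, hence 5 irreducibles. Sum of squared dims 1 + 1 + 1 + 1 + 4 = 8 = |G|. Linear characters come from the abelianisation; the 2-dimensional irreps have character r^k -> 2*cos(2*pi*j*k/4), reflections -> 0.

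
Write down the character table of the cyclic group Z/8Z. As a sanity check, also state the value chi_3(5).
Character table of Z/8Z (irreps indexed chi_0,...,chi_7 with chi_k(m) = zeta_8^(k*m), zeta_8 = exp(2*pi*i/8)):
  irrep \ class  {0} (size 1)  {1} (size 1)    {2} (size 1)  {3} (size 1)    {4} (size 1)  {5} (size 1)    {6} (size 1)  {7} (size 1)  
  chi_0          1             1               1             1               1             1               1             1             
  chi_1          1             exp(I*pi/4)     I             exp(3*I*pi/4)   -1            exp(-3*I*pi/4)  -I            exp(-I*pi/4)  
  chi_2          1             I               -1            -I              1             I               -1            -I            
  chi_3          1             exp(3*I*pi/4)   -I            exp(I*pi/4)     -1            exp(-I*pi/4)    I             exp(-3*I*pi/4)
  chi_4          1             -1              1             -1              1             -1              1             -1            
  chi_5          1             exp(-3*I*pi/4)  I             exp(-I*pi/4)    -1            exp(I*pi/4)     -I            exp(3*I*pi/4) 
  chi_6          1             -I              -1            I               1             -I              -1            I             
  chi_7          1             exp(-I*pi/4)    -I            exp(-3*I*pi/4)  -1            exp(3*I*pi/4)   I             exp(I*pi/4)   

Spot check: chi_3(5) = zeta_8^(3*5) = zeta_8^15 = exp(-I*pi/4).

Argument: Z/8Z is abelian, so all 8 irreducible complex representations are 1-dimensional. They are given by chi_k(m) = zeta_8^(k*m) for k = 0,...,7. Row orthogonality: sum_m chi_k(m) conj(chi_l(m)) = 8 * [k = l].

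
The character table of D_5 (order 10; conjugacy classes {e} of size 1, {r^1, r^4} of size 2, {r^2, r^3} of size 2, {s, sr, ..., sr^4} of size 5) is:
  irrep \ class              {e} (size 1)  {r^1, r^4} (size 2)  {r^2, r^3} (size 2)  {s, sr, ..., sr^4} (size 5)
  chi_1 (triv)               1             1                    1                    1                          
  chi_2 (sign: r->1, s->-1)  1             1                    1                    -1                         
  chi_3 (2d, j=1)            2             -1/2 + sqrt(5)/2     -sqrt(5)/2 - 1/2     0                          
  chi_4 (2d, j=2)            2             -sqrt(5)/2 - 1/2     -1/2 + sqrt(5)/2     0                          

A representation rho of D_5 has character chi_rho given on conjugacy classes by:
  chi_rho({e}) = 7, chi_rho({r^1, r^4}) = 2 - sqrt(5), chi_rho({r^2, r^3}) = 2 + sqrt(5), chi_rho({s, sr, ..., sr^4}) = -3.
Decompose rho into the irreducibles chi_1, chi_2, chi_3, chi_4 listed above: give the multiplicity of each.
Multiplicities: chi_1: 0, chi_2: 3, chi_3: 0, chi_4: 2.

Working: Use <chi_rho, chi> = (1/|G|) sum_C |C| * chi_rho(C) * conj(chi(C)) with |G| = 10 for each irreducible chi in the table:
  <chi_rho, chi_1> = (1/10)[1*(7)*conj(1) + 2*(2 - sqrt(5))*conj(1) + 2*(2 + sqrt(5))*conj(1) + 5*(-3)*conj(1)]
      = (1/10)[(7) + (4 - 2*sqrt(5)) + (4 + 2*sqrt(5)) + (-15)] = 0/10 = 0
  <chi_rho, chi_2> = (1/10)[1*(7)*conj(1) + 2*(2 - sqrt(5))*conj(1) + 2*(2 + sqrt(5))*conj(1) + 5*(-3)*conj(-1)]
      = (1/10)[(7) + (4 - 2*sqrt(5)) + (4 + 2*sqrt(5)) + (15)] = 30/10 = 3
  <chi_rho, chi_3> = (1/10)[1*(7)*conj(2) + 2*(2 - sqrt(5))*conj(-1/2 + sqrt(5)/2) + 2*(2 + sqrt(5))*conj(-sqrt(5)/2 - 1/2) + 5*(-3)*conj(0)]
      = (1/10)[(14) + (-7 + 3*sqrt(5)) + (-7 - 3*sqrt(5)) + (0)] = 0/10 = 0
  <chi_rho, chi_4> = (1/10)[1*(7)*conj(2) + 2*(2 - sqrt(5))*conj(-sqrt(5)/2 - 1/2) + 2*(2 + sqrt(5))*conj(-1/2 + sqrt(5)/2) + 5*(-3)*conj(0)]
      = (1/10)[(14) + (3 - sqrt(5)) + (sqrt(5) + 3) + (0)] = 20/10 = 2
Dimension check: dim(rho) = sum (mult * dim) = 0*1 + 3*1 + 0*2 + 2*2 = 7 = chi_rho(e) = 7.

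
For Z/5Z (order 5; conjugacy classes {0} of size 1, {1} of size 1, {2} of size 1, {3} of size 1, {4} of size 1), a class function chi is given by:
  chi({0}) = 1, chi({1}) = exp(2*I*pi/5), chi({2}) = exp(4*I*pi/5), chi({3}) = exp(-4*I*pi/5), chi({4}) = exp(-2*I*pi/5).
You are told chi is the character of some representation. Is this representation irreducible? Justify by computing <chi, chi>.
Irreducible: <chi, chi> = 1.

Working: <chi, chi> = (1/|G|) sum_C |C| * |chi(C)|^2 = (1/5)[1*|1|^2 + 1*|exp(2*I*pi/5)|^2 + 1*|exp(4*I*pi/5)|^2 + 1*|exp(-4*I*pi/5)|^2 + 1*|exp(-2*I*pi/5)|^2]
  = (1/5)[(1) + (1) + (1) + (1) + (1)] = 5/5 = 1.
(Exp terms are combined using exp(i*s)*conj(exp(i*t)) = exp(i*(s-t)), and sums of them are collapsed using the identity that for every m > 1 the m distinct m-th roots of unity sum to 0, e.g. 1 + exp(2*I*pi/3) + exp(-2*I*pi/3) = 0.)
A character is irreducible iff <chi, chi> = 1, so this representation is irreducible.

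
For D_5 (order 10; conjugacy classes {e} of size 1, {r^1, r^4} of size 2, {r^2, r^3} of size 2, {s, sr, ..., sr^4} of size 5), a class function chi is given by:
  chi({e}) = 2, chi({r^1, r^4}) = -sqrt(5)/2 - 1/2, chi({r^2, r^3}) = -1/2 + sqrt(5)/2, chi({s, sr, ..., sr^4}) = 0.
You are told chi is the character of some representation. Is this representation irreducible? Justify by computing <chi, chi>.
Irreducible: <chi, chi> = 1.

Argument: <chi, chi> = (1/|G|) sum_C |C| * |chi(C)|^2 = (1/10)[1*|2|^2 + 2*|-sqrt(5)/2 - 1/2|^2 + 2*|-1/2 + sqrt(5)/2|^2 + 5*|0|^2]
  = (1/10)[(4) + (sqrt(5) + 3) + (3 - sqrt(5)) + (0)] = 10/10 = 1.
A character is irreducible iff <chi, chi> = 1, so this representation is irreducible.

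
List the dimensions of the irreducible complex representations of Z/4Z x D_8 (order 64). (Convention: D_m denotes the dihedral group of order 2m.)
Dimensions: 1, 1, 1, 1, 1, 1, 1, 1, 1, 1, 1, 1, 1, 1, 1, 1, 2, 2, 2, 2, 2, 2, 2, 2, 2, 2, 2, 2

Justification: There are 28 irreducibles (= number of conjugacy classes). Their dimensions d_i satisfy sum d_i^2 = |G| = 64: 1 + 1 + 1 + 1 + 1 + 1 + 1 + 1 + 1 + 1 + 1 + 1 + 1 + 1 + 1 + 1 + 4 + 4 + 4 + 4 + 4 + 4 + 4 + 4 + 4 + 4 + 4 + 4 = 64. (For the product with Z/4Z: each of the 4 1-dim characters of Z/4Z tensors with each irrep of D_8, giving 4 copies of each D_8-dimension.)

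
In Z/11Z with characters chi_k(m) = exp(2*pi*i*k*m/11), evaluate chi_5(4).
chi_5(4) = zeta_11^20 = exp(-4*I*pi/11)

Proof sketch: chi_5(4) = zeta_11^(5*4) = zeta_11^20. Since zeta_11^11 = 1, this equals zeta_11^9 = exp(2*pi*i*9/11) = exp(-4*I*pi/11).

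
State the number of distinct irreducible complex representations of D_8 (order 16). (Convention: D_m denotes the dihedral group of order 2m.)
7

Working: The number of irreducible complex representations of a finite group equals its number of conjugacy classes. D_8 has 7 conjugacy classes (n/2 + 3 for n even), so D_8 (order 16) has exactly 7 irreducible complex representations.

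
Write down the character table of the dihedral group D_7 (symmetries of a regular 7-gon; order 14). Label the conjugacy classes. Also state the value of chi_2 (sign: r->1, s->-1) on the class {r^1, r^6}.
Conjugacy classes: {e} of size 1, {r^1, r^6} of size 2, {r^2, r^5} of size 2, {r^3, r^4} of size 2, {s, sr, ..., sr^6} of size 7.
Character table:
  irrep \ class              {e} (size 1)  {r^1, r^6} (size 2)  {r^2, r^5} (size 2)  {r^3, r^4} (size 2)  {s, sr, ..., sr^6} (size 7)
  chi_1 (triv)               1             1                    1                    1                    1                          
  chi_2 (sign: r->1, s->-1)  1             1                    1                    1                    -1                         
  chi_3 (2d, j=1)            2             2*cos(2*pi/7)        -2*cos(3*pi/7)       -2*cos(pi/7)         0                          
  chi_4 (2d, j=2)            2             -2*cos(3*pi/7)       -2*cos(pi/7)         2*cos(2*pi/7)        0                          
  chi_5 (2d, j=3)            2             -2*cos(pi/7)         2*cos(2*pi/7)        -2*cos(3*pi/7)       0                          

Spot check: chi_2 (sign: r->1, s->-1) on {r^1, r^6} = 1.

Solution. D_7 has order 2*7 = 14 with 5 conjugacy classes, hence 5 irreducibles. Sum of squared dims 1 + 1 + 4 + 4 + 4 = 14 = |G|. Linear characters come from the abelianisation; the 2-dimensional irreps have character r^k -> 2*cos(2*pi*j*k/7), reflections -> 0.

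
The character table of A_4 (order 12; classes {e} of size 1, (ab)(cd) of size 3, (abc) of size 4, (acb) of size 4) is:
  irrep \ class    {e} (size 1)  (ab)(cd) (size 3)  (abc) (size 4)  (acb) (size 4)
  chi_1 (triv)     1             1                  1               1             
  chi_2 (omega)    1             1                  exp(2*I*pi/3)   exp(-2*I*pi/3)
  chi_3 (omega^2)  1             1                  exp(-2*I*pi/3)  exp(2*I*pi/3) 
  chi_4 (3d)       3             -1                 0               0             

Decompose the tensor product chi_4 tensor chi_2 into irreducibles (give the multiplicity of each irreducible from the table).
chi_4 tensor chi_2 = chi_4 (all other irreducibles have multiplicity 0).

Working: The character of a tensor product is the pointwise product (chi_4 * chi_2)(C) = chi_4(C) * chi_2(C):
  {e}: (3)*(1), (ab)(cd): (-1)*(1), (abc): (0)*(exp(2*I*pi/3)), (acb): (0)*(exp(-2*I*pi/3))
so (chi_4 * chi_2) takes values
  {e} -> 3, (ab)(cd) -> -1, (abc) -> 0, (acb) -> 0.
Now take the inner product of this character with each irreducible chi from the table, <chi_4*chi_2, chi> = (1/12) sum_C |C| (chi_4*chi_2)(C) conj(chi(C)):
  <chi_4*chi_2, chi_1> = (1/12)[1*(3)*conj(1) + 3*(-1)*conj(1) + 4*(0)*conj(1) + 4*(0)*conj(1)]
      = (1/12)[(3) + (-3) + (0) + (0)] = 0/12 = 0
  <chi_4*chi_2, chi_2> = (1/12)[1*(3)*conj(1) + 3*(-1)*conj(1) + 4*(0)*conj(exp(2*I*pi/3)) + 4*(0)*conj(exp(-2*I*pi/3))]
      = (1/12)[(3) + (-3) + (0) + (0)] = 0/12 = 0
  <chi_4*chi_2, chi_3> = (1/12)[1*(3)*conj(1) + 3*(-1)*conj(1) + 4*(0)*conj(exp(-2*I*pi/3)) + 4*(0)*conj(exp(2*I*pi/3))]
      = (1/12)[(3) + (-3) + (0) + (0)] = 0/12 = 0
  <chi_4*chi_2, chi_4> = (1/12)[1*(3)*conj(3) + 3*(-1)*conj(-1) + 4*(0)*conj(0) + 4*(0)*conj(0)]
      = (1/12)[(9) + (3) + (0) + (0)] = 12/12 = 1
(Exp terms are combined using exp(i*s)*conj(exp(i*t)) = exp(i*(s-t)), and sums of them are collapsed using the identity that for every m > 1 the m distinct m-th roots of unity sum to 0, e.g. 1 + exp(2*I*pi/3) + exp(-2*I*pi/3) = 0.)
Hence the multiplicities are chi_4: 1. Dimension check: dim(chi_4)*dim(chi_2) = 3*1 = 3 and sum (mult * dim) = 1*3 = 3.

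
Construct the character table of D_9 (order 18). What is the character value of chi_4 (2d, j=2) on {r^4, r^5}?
Conjugacy classes: {e} of size 1, {r^1, r^8} of size 2, {r^2, r^7} of size 2, {r^3, r^6} of size 2, {r^4, r^5} of size 2, {s, sr, ..., sr^8} of size 9.
Character table:
  irrep \ class              {e} (size 1)  {r^1, r^8} (size 2)  {r^2, r^7} (size 2)  {r^3, r^6} (size 2)  {r^4, r^5} (size 2)  {s, sr, ..., sr^8} (size 9)
  chi_1 (triv)               1             1                    1                    1                    1                    1                          
  chi_2 (sign: r->1, s->-1)  1             1                    1                    1                    1                    -1                         
  chi_3 (2d, j=1)            2             2*cos(2*pi/9)        2*cos(4*pi/9)        -1                   -2*cos(pi/9)         0                          
  chi_4 (2d, j=2)            2             2*cos(4*pi/9)        -2*cos(pi/9)         -1                   2*cos(2*pi/9)        0                          
  chi_5 (2d, j=3)            2             -1                   -1                   2                    -1                   0                          
  chi_6 (2d, j=4)            2             -2*cos(pi/9)         2*cos(2*pi/9)        -1                   2*cos(4*pi/9)        0                          

Spot check: chi_4 (2d, j=2) on {r^4, r^5} = 2*cos(2*pi/9).

Solution. D_9 has order 2*9 = 18 with 6 conjugacy classes, hence 6 irreducibles. Sum of squared dims 1 + 1 + 4 + 4 + 4 + 4 = 18 = |G|. Linear characters come from the abelianisation; the 2-dimensional irreps have character r^k -> 2*cos(2*pi*j*k/9), reflections -> 0.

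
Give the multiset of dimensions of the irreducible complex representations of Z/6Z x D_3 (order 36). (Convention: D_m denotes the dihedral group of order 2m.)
Dimensions: 1, 1, 1, 1, 1, 1, 1, 1, 1, 1, 1, 1, 2, 2, 2, 2, 2, 2

Explanation: There are 18 irreducibles (= number of conjugacy classes). Their dimensions d_i satisfy sum d_i^2 = |G| = 36: 1 + 1 + 1 + 1 + 1 + 1 + 1 + 1 + 1 + 1 + 1 + 1 + 4 + 4 + 4 + 4 + 4 + 4 = 36. (For the product with Z/6Z: each of the 6 1-dim characters of Z/6Z tensors with each irrep of D_3, giving 6 copies of each D_3-dimension.)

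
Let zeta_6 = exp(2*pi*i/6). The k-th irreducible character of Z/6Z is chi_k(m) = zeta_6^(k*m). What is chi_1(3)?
chi_1(3) = zeta_6^3 = -1

Working: chi_1(3) = zeta_6^(1*3) = zeta_6^3. Since zeta_6^6 = 1, this equals zeta_6^3 = exp(2*pi*i*3/6) = -1.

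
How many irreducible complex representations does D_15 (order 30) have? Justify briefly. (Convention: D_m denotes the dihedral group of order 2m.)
9

Justification: The number of irreducible complex representations of a finite group equals its number of conjugacy classes. D_15 has 9 conjugacy classes ((n+3)/2 for n odd), so D_15 (order 30) has exactly 9 irreducible complex representations.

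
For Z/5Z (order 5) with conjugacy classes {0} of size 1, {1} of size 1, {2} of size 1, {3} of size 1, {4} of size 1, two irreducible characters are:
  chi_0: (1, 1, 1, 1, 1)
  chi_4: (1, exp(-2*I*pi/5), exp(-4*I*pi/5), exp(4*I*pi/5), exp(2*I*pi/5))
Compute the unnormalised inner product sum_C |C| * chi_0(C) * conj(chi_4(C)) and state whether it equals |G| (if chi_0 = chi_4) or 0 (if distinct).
Sum = 0; so <chi_0, chi_4> = 0 (distinct irreducibles are orthogonal).

Derivation: Compute term by term over conjugacy classes (|C| * chi_0(C) * conj(chi_4(C))):
  1*(1)*conj(1) + 1*(1)*conj(exp(-2*I*pi/5)) + 1*(1)*conj(exp(-4*I*pi/5)) + 1*(1)*conj(exp(4*I*pi/5)) + 1*(1)*conj(exp(2*I*pi/5))
  = (1) + (exp(2*I*pi/5)) + (exp(4*I*pi/5)) + (exp(-4*I*pi/5)) + (exp(-2*I*pi/5))
  = 0.
(Exp terms are combined using exp(i*s)*conj(exp(i*t)) = exp(i*(s-t)), and sums of them are collapsed using the identity that for every m > 1 the m distinct m-th roots of unity sum to 0, e.g. 1 + exp(2*I*pi/3) + exp(-2*I*pi/3) = 0.)
Dividing by |G| = 5 gives 0/5 = 0, matching the row-orthogonality relation <chi_0, chi_4> = [chi_0 = chi_4].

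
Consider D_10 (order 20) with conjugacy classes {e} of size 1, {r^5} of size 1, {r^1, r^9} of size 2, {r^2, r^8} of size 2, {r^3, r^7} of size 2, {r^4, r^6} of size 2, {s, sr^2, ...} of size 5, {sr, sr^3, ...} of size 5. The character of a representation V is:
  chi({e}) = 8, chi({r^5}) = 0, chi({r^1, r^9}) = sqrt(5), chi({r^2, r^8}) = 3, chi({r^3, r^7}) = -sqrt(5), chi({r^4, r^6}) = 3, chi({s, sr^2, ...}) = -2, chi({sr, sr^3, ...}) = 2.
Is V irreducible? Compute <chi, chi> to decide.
Not irreducible (reducible): <chi, chi> = 8 > 1.

Working: <chi, chi> = (1/|G|) sum_C |C| * |chi(C)|^2 = (1/20)[1*|8|^2 + 1*|0|^2 + 2*|sqrt(5)|^2 + 2*|3|^2 + 2*|-sqrt(5)|^2 + 2*|3|^2 + 5*|-2|^2 + 5*|2|^2]
  = (1/20)[(64) + (0) + (10) + (18) + (10) + (18) + (20) + (20)] = 160/20 = 8.
A character is irreducible iff <chi, chi> = 1, so this representation is reducible.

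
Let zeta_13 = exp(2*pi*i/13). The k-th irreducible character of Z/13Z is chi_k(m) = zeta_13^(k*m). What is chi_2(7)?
chi_2(7) = zeta_13^14 = exp(2*I*pi/13)

Why: chi_2(7) = zeta_13^(2*7) = zeta_13^14. Since zeta_13^13 = 1, this equals zeta_13^1 = exp(2*pi*i*1/13) = exp(2*I*pi/13).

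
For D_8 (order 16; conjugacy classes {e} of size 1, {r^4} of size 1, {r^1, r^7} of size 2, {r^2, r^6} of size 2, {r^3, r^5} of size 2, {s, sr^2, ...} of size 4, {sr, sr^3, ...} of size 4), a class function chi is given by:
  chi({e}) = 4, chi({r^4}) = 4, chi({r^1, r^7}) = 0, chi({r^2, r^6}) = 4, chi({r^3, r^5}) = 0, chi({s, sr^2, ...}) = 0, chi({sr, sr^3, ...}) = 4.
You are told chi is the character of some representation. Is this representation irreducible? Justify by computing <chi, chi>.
Not irreducible (reducible): <chi, chi> = 8 > 1.

Details: <chi, chi> = (1/|G|) sum_C |C| * |chi(C)|^2 = (1/16)[1*|4|^2 + 1*|4|^2 + 2*|0|^2 + 2*|4|^2 + 2*|0|^2 + 4*|0|^2 + 4*|4|^2]
  = (1/16)[(16) + (16) + (0) + (32) + (0) + (0) + (64)] = 128/16 = 8.
A character is irreducible iff <chi, chi> = 1, so this representation is reducible.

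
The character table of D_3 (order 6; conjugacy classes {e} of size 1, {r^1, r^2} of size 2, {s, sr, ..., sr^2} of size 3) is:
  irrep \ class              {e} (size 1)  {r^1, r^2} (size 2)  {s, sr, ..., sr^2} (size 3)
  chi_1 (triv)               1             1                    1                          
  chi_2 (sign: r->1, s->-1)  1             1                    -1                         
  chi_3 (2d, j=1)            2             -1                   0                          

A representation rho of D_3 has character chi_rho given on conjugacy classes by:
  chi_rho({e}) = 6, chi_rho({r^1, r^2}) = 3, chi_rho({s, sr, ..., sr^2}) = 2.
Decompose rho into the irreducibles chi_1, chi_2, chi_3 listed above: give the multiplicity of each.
Multiplicities: chi_1: 3, chi_2: 1, chi_3: 1.

Solution. Use <chi_rho, chi> = (1/|G|) sum_C |C| * chi_rho(C) * conj(chi(C)) with |G| = 6 for each irreducible chi in the table:
  <chi_rho, chi_1> = (1/6)[1*(6)*conj(1) + 2*(3)*conj(1) + 3*(2)*conj(1)]
      = (1/6)[(6) + (6) + (6)] = 18/6 = 3
  <chi_rho, chi_2> = (1/6)[1*(6)*conj(1) + 2*(3)*conj(1) + 3*(2)*conj(-1)]
      = (1/6)[(6) + (6) + (-6)] = 6/6 = 1
  <chi_rho, chi_3> = (1/6)[1*(6)*conj(2) + 2*(3)*conj(-1) + 3*(2)*conj(0)]
      = (1/6)[(12) + (-6) + (0)] = 6/6 = 1
Dimension check: dim(rho) = sum (mult * dim) = 3*1 + 1*1 + 1*2 = 6 = chi_rho(e) = 6.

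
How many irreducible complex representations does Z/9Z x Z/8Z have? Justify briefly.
72

Reasoning: The number of irreducible complex representations of a finite group equals its number of conjugacy classes. Z/9Z x Z/8Z is abelian of order 72, so every element is its own conjugacy class: 72 classes, so Z/9Z x Z/8Z (order 72) has exactly 72 irreducible complex representations.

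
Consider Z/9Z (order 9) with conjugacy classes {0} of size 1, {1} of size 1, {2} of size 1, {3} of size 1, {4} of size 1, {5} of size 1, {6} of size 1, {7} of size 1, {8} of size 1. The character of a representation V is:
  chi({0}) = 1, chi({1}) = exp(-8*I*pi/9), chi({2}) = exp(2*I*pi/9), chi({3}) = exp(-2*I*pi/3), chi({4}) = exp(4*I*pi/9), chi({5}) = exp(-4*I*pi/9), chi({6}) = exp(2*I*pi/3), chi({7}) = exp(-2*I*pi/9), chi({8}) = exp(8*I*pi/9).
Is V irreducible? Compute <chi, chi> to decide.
Irreducible: <chi, chi> = 1.

Reasoning: <chi, chi> = (1/|G|) sum_C |C| * |chi(C)|^2 = (1/9)[1*|1|^2 + 1*|exp(-8*I*pi/9)|^2 + 1*|exp(2*I*pi/9)|^2 + 1*|exp(-2*I*pi/3)|^2 + 1*|exp(4*I*pi/9)|^2 + 1*|exp(-4*I*pi/9)|^2 + 1*|exp(2*I*pi/3)|^2 + 1*|exp(-2*I*pi/9)|^2 + 1*|exp(8*I*pi/9)|^2]
  = (1/9)[(1) + (1) + (1) + (1) + (1) + (1) + (1) + (1) + (1)] = 9/9 = 1.
(Exp terms are combined using exp(i*s)*conj(exp(i*t)) = exp(i*(s-t)), and sums of them are collapsed using the identity that for every m > 1 the m distinct m-th roots of unity sum to 0, e.g. 1 + exp(2*I*pi/3) + exp(-2*I*pi/3) = 0.)
A character is irreducible iff <chi, chi> = 1, so this representation is irreducible.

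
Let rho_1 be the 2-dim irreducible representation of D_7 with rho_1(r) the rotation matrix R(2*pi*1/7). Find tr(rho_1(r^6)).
chi_{rho_1}(r^6) = 2*cos(2*pi*1*6/7) = 2*cos(2*pi/7)

Working: rho_1(r^6) is rotation by angle 2*pi*1*6/7, whose trace is 2*cos(2*pi*1*6/7) = 2*cos(2*pi/7).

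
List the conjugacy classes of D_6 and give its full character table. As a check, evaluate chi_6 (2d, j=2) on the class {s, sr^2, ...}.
Conjugacy classes: {e} of size 1, {r^3} of size 1, {r^1, r^5} of size 2, {r^2, r^4} of size 2, {s, sr^2, ...} of size 3, {sr, sr^3, ...} of size 3.
Character table:
  irrep \ class              {e} (size 1)  {r^3} (size 1)  {r^1, r^5} (size 2)  {r^2, r^4} (size 2)  {s, sr^2, ...} (size 3)  {sr, sr^3, ...} (size 3)
  chi_1 (triv)               1             1               1                    1                    1                        1                       
  chi_2 (sign: r->1, s->-1)  1             1               1                    1                    -1                       -1                      
  chi_3 (r->-1, s->1)        1             -1              -1                   1                    1                        -1                      
  chi_4 (r->-1, s->-1)       1             -1              -1                   1                    -1                       1                       
  chi_5 (2d, j=1)            2             -2              1                    -1                   0                        0                       
  chi_6 (2d, j=2)            2             2               -1                   -1                   0                        0                       

Spot check: chi_6 (2d, j=2) on {s, sr^2, ...} = 0.

Proof sketch: D_6 has order 2*6 = 12 with 6 conjugacy classes, hence 6 irreducibles. Sum of squared dims 1 + 1 + 1 + 1 + 4 + 4 = 12 = |G|. Linear characters come from the abelianisation; the 2-dimensional irreps have character r^k -> 2*cos(2*pi*j*k/6), reflections -> 0.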